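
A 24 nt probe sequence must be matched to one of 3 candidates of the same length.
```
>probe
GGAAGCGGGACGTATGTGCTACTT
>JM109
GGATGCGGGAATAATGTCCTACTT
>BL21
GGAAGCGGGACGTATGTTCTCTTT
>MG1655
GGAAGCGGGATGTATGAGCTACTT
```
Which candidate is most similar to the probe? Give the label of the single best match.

MG1655

Hamming distances to probe — JM109: 5; BL21: 3; MG1655: 2.
Smallest is MG1655 with 2 mismatches.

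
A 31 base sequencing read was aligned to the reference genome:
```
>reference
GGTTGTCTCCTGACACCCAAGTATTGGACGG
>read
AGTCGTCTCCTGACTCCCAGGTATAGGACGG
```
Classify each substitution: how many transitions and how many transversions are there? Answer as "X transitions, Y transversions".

Transitions (purine↔purine or pyrimidine↔pyrimidine): 1 G→A, 4 T→C, 20 A→G.
Transversions (purine↔pyrimidine): 15 A→T, 25 T→A.

3 transitions, 2 transversions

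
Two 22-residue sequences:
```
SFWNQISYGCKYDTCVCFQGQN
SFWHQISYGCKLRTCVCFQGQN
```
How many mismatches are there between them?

The sequences differ at residues 4, 12, 13 (1-based) — 3 in total.

3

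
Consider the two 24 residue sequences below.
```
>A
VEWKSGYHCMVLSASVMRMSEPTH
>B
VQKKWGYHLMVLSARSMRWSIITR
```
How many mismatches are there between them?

10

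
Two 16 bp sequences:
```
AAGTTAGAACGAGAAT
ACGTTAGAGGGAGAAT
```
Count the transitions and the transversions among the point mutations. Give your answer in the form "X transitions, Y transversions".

1 transition, 2 transversions

Transitions (purine↔purine or pyrimidine↔pyrimidine): 9 A→G.
Transversions (purine↔pyrimidine): 2 A→C, 10 C→G.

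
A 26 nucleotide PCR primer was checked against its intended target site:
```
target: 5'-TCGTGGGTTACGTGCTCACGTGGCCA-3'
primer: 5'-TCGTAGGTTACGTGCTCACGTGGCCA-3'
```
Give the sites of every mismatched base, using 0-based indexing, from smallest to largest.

4

Scanning 0-based: 4: G/A.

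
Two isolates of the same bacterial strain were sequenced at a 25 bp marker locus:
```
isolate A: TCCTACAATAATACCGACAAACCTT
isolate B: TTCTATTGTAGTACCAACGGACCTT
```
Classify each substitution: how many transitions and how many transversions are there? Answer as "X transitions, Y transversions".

Mismatches (1-based):
base 2: C→T (pyrimidine→pyrimidine, transition)
base 6: C→T (pyrimidine→pyrimidine, transition)
base 7: A→T (purine→pyrimidine, transversion)
base 8: A→G (purine→purine, transition)
base 11: A→G (purine→purine, transition)
base 16: G→A (purine→purine, transition)
base 19: A→G (purine→purine, transition)
base 20: A→G (purine→purine, transition)

7 transitions, 1 transversion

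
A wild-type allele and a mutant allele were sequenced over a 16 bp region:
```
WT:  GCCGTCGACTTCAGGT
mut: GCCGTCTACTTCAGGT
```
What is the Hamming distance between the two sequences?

1

The sequences differ at bases 7 (1-based) — 1 in total.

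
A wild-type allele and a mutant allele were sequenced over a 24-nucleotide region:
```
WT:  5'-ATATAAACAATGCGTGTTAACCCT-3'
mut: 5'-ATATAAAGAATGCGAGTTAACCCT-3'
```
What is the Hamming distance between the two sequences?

2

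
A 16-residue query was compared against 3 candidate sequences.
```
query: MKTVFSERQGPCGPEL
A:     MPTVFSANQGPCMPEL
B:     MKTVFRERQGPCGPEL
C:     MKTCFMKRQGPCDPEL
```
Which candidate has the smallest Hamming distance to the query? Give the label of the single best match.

Hamming distances to query — A: 4; B: 1; C: 4.
Smallest is B with 1 mismatch.

B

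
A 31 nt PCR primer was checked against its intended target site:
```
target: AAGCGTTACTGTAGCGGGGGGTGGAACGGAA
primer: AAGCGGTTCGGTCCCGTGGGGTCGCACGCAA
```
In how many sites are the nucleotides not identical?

9

The sequences differ at sites 6, 8, 10, 13, 14, 17, 23, 25, 29 (1-based) — 9 in total.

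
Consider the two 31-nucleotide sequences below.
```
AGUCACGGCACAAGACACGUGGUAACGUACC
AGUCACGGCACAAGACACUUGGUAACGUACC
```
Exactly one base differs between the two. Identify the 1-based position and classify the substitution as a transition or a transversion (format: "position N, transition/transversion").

position 19, transversion

The sequences differ only at position 19: G→U (purine→pyrimidine), a transversion.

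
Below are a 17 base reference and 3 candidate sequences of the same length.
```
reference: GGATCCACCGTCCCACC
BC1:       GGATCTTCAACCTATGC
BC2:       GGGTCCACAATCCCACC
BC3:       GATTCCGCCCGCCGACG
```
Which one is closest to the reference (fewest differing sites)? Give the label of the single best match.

BC1 differs at 9 sites; BC2 differs at 3 sites; BC3 differs at 7 sites. The closest is BC2.

BC2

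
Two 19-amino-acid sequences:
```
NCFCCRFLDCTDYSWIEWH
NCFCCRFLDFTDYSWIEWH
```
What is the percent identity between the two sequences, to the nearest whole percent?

Mismatch at position 10 (1-based): 1 of 19.
Identical positions: 18/19 = 94.74% → 95%.

95%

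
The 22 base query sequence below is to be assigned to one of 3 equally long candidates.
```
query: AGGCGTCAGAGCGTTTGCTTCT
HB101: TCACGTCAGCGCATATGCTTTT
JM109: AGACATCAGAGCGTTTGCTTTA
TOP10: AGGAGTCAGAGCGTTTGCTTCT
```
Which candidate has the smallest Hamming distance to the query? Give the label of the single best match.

TOP10

HB101 differs at 7 bases; JM109 differs at 4 bases; TOP10 differs at 1 base. The closest is TOP10.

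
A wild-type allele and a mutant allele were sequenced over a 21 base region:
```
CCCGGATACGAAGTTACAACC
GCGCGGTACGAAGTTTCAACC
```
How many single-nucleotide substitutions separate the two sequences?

5

Comparing position by position, 5 sites differ: 1 (C/G), 3 (C/G), 4 (G/C), 6 (A/G), 16 (A/T).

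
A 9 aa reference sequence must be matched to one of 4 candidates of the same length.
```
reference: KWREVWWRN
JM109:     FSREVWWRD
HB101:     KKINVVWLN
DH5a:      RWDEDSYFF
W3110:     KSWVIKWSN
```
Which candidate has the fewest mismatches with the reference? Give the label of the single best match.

JM109 differs at 3 residues; HB101 differs at 5 residues; DH5a differs at 7 residues; W3110 differs at 6 residues. The closest is JM109.

JM109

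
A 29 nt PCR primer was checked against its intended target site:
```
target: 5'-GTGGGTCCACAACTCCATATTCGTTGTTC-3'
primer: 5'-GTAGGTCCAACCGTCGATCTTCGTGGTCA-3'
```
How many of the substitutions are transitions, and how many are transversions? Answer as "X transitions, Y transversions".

Transitions (purine↔purine or pyrimidine↔pyrimidine): 3 G→A, 28 T→C.
Transversions (purine↔pyrimidine): 10 C→A, 11 A→C, 12 A→C, 13 C→G, 16 C→G, 19 A→C, 25 T→G, 29 C→A.

2 transitions, 8 transversions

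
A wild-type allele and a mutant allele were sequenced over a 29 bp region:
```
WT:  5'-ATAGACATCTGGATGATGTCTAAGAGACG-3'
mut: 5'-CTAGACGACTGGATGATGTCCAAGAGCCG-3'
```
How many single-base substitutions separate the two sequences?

5

Comparing position by position, 5 positions differ: 1 (A/C), 7 (A/G), 8 (T/A), 21 (T/C), 27 (A/C).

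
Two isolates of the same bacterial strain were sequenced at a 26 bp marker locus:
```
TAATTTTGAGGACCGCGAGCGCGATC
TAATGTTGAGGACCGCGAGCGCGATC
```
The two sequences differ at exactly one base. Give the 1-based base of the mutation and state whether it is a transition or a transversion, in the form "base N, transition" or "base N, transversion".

base 5, transversion

The sequences differ only at base 5: T→G (pyrimidine→purine), a transversion.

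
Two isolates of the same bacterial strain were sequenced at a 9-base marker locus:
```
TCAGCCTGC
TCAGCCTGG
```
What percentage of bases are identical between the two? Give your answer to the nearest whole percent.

89%

1 position differs (9), so 8 of 9 match: 8/9 = 88.89%.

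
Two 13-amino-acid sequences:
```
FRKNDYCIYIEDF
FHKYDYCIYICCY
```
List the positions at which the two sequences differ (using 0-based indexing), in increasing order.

Differences at position 1 (R→H), position 3 (N→Y), position 10 (E→C), position 11 (D→C), position 12 (F→Y).

1, 3, 10, 11, 12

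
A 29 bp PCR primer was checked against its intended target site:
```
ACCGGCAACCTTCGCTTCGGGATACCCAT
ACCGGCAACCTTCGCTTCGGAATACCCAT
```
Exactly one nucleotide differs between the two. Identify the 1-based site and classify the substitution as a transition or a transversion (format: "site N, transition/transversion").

Site 21 changes G→A. G is a purine and A is a purine, so this is a transition.

site 21, transition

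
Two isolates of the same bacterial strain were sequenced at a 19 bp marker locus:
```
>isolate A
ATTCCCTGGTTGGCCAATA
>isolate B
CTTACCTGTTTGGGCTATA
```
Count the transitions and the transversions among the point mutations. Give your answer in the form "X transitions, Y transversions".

Transitions (purine↔purine or pyrimidine↔pyrimidine): none.
Transversions (purine↔pyrimidine): 1 A→C, 4 C→A, 9 G→T, 14 C→G, 16 A→T.

0 transitions, 5 transversions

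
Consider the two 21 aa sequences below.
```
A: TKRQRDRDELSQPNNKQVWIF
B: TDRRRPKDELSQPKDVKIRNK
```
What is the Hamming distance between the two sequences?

12

Comparing position by position, 12 residues differ: 2 (K/D), 4 (Q/R), 6 (D/P), 7 (R/K), 14 (N/K), 15 (N/D), 16 (K/V), 17 (Q/K), 18 (V/I), 19 (W/R), 20 (I/N), 21 (F/K).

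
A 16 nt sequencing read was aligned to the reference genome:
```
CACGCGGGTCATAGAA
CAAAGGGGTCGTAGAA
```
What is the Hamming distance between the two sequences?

The sequences differ at bases 3, 4, 5, 11 (1-based) — 4 in total.

4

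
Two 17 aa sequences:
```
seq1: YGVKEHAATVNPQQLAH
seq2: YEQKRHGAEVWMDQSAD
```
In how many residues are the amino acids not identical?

10

Comparing position by position, 10 residues differ: 2 (G/E), 3 (V/Q), 5 (E/R), 7 (A/G), 9 (T/E), 11 (N/W), 12 (P/M), 13 (Q/D), 15 (L/S), 17 (H/D).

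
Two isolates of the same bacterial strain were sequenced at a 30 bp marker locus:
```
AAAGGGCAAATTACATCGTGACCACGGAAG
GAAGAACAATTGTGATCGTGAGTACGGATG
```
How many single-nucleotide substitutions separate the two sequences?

10

Comparing position by position, 10 positions differ: 1 (A/G), 5 (G/A), 6 (G/A), 10 (A/T), 12 (T/G), 13 (A/T), 14 (C/G), 22 (C/G), 23 (C/T), 29 (A/T).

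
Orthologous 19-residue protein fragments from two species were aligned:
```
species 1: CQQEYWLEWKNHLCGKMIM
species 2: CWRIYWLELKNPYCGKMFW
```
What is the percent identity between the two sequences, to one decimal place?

57.9%

8 positions differ (2, 3, 4, 9, 12, 13, 18, 19), so 11 of 19 match: 11/19 = 57.89%.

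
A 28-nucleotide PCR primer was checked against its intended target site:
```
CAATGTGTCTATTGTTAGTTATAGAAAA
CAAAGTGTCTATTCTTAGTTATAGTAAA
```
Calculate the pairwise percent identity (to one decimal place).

3 positions differ (4, 14, 25), so 25 of 28 match: 25/28 = 89.29%.

89.3%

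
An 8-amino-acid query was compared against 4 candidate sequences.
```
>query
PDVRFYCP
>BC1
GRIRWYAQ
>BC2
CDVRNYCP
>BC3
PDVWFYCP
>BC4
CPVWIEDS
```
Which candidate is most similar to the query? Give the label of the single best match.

BC3

Hamming distances to query — BC1: 6; BC2: 2; BC3: 1; BC4: 7.
Smallest is BC3 with 1 mismatch.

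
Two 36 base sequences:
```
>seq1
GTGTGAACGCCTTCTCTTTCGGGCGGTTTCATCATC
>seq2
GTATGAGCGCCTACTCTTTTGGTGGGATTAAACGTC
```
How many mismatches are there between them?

Comparing position by position, 10 sites differ: 3 (G/A), 7 (A/G), 13 (T/A), 20 (C/T), 23 (G/T), 24 (C/G), 27 (T/A), 30 (C/A), 32 (T/A), 34 (A/G).

10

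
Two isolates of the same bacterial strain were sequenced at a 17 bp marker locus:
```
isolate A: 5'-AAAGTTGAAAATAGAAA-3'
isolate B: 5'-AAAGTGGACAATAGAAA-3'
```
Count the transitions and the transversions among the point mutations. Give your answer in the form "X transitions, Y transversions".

0 transitions, 2 transversions

Mismatches (1-based):
base 6: T→G (pyrimidine→purine, transversion)
base 9: A→C (purine→pyrimidine, transversion)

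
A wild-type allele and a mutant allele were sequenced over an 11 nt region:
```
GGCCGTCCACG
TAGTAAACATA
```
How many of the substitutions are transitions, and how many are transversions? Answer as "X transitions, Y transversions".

Mismatches (1-based):
position 1: G→T (purine→pyrimidine, transversion)
position 2: G→A (purine→purine, transition)
position 3: C→G (pyrimidine→purine, transversion)
position 4: C→T (pyrimidine→pyrimidine, transition)
position 5: G→A (purine→purine, transition)
position 6: T→A (pyrimidine→purine, transversion)
position 7: C→A (pyrimidine→purine, transversion)
position 10: C→T (pyrimidine→pyrimidine, transition)
position 11: G→A (purine→purine, transition)

5 transitions, 4 transversions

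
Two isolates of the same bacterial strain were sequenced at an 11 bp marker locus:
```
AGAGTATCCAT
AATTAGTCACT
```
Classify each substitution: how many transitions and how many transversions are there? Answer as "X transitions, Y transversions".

Transitions (purine↔purine or pyrimidine↔pyrimidine): 2 G→A, 6 A→G.
Transversions (purine↔pyrimidine): 3 A→T, 4 G→T, 5 T→A, 9 C→A, 10 A→C.

2 transitions, 5 transversions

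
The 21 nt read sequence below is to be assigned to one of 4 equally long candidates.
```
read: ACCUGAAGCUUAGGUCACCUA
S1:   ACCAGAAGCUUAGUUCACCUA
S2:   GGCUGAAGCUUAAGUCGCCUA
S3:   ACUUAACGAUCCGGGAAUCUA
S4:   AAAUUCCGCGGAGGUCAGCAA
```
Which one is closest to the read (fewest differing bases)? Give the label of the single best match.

S1

S1 differs at 2 bases; S2 differs at 4 bases; S3 differs at 9 bases; S4 differs at 9 bases. The closest is S1.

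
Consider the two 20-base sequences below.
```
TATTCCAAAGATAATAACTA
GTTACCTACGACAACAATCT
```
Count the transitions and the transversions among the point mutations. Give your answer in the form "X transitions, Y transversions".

Transitions (purine↔purine or pyrimidine↔pyrimidine): 12 T→C, 15 T→C, 18 C→T, 19 T→C.
Transversions (purine↔pyrimidine): 1 T→G, 2 A→T, 4 T→A, 7 A→T, 9 A→C, 20 A→T.

4 transitions, 6 transversions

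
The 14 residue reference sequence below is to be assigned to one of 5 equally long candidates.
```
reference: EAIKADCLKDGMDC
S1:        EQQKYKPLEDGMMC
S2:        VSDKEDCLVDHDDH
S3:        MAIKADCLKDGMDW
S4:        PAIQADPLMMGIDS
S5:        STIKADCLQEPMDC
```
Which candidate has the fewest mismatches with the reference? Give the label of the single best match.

S1 differs at 7 positions; S2 differs at 8 positions; S3 differs at 2 positions; S4 differs at 7 positions; S5 differs at 5 positions. The closest is S3.

S3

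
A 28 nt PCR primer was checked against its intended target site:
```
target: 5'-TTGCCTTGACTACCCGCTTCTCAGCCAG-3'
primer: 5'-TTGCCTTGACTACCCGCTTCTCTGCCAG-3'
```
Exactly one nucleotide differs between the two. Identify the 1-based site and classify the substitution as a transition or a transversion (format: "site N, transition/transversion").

site 23, transversion

The sequences differ only at site 23: A→T (purine→pyrimidine), a transversion.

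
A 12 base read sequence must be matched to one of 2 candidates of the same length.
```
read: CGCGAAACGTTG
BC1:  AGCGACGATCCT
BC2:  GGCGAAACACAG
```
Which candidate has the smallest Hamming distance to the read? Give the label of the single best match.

Hamming distances to read — BC1: 8; BC2: 4.
Smallest is BC2 with 4 mismatches.

BC2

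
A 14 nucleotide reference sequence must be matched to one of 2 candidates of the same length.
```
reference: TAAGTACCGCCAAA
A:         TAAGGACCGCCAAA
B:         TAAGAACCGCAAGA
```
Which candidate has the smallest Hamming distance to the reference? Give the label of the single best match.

A

A differs at 1 base; B differs at 3 bases. The closest is A.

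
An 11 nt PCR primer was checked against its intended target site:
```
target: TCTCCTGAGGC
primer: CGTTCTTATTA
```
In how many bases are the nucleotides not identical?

7

Comparing position by position, 7 bases differ: 1 (T/C), 2 (C/G), 4 (C/T), 7 (G/T), 9 (G/T), 10 (G/T), 11 (C/A).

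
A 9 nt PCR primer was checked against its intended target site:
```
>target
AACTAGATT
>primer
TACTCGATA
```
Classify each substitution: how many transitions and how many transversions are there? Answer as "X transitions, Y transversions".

Mismatches (1-based):
site 1: A→T (purine→pyrimidine, transversion)
site 5: A→C (purine→pyrimidine, transversion)
site 9: T→A (pyrimidine→purine, transversion)

0 transitions, 3 transversions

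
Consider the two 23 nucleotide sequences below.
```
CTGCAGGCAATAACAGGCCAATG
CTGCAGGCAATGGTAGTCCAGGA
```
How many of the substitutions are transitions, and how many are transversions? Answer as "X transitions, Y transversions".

5 transitions, 2 transversions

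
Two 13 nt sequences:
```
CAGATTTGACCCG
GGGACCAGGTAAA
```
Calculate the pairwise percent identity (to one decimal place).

23.1%

Mismatches at positions 1, 2, 5, 6, 7, 9, 10, 11, 12, 13 (1-based): 10 of 13.
Identical positions: 3/13 = 23.08% → 23.1%.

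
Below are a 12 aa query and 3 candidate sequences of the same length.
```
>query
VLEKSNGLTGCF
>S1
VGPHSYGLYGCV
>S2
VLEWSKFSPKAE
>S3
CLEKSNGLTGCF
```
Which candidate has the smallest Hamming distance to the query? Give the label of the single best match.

Hamming distances to query — S1: 6; S2: 8; S3: 1.
Smallest is S3 with 1 mismatch.

S3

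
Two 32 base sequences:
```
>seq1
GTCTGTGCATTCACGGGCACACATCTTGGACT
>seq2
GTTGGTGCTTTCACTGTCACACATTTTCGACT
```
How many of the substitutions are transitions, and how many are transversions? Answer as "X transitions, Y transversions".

2 transitions, 5 transversions

Mismatches (1-based):
position 3: C→T (pyrimidine→pyrimidine, transition)
position 4: T→G (pyrimidine→purine, transversion)
position 9: A→T (purine→pyrimidine, transversion)
position 15: G→T (purine→pyrimidine, transversion)
position 17: G→T (purine→pyrimidine, transversion)
position 25: C→T (pyrimidine→pyrimidine, transition)
position 28: G→C (purine→pyrimidine, transversion)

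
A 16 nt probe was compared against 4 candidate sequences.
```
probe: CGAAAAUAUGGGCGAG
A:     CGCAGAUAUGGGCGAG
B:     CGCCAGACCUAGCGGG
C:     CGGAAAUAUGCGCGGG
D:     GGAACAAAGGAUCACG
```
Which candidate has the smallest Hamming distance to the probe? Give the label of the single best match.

Hamming distances to probe — A: 2; B: 9; C: 3; D: 8.
Smallest is A with 2 mismatches.

A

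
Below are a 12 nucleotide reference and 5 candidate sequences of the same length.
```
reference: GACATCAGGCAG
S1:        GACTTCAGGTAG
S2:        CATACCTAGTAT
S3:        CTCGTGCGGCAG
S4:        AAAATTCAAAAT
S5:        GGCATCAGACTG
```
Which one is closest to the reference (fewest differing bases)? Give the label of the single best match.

S1

S1 differs at 2 bases; S2 differs at 7 bases; S3 differs at 5 bases; S4 differs at 8 bases; S5 differs at 3 bases. The closest is S1.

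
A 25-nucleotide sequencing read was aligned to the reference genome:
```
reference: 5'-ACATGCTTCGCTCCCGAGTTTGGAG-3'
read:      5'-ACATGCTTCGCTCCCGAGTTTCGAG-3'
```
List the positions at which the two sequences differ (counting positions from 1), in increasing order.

22

Scanning 1-based: 22: G/C.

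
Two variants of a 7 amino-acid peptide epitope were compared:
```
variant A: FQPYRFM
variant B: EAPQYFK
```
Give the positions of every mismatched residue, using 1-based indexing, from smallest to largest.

Scanning 1-based: 1: F/E; 2: Q/A; 4: Y/Q; 5: R/Y; 7: M/K.

1, 2, 4, 5, 7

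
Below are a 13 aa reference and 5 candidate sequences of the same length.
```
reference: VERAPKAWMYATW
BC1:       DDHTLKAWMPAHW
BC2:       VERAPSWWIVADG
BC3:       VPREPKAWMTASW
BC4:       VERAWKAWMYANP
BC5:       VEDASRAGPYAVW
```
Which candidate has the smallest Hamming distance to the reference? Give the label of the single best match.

BC4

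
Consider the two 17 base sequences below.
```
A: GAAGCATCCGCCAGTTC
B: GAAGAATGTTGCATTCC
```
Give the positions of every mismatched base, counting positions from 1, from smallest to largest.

5, 8, 9, 10, 11, 14, 16

Scanning 1-based: 5: C/A; 8: C/G; 9: C/T; 10: G/T; 11: C/G; 14: G/T; 16: T/C.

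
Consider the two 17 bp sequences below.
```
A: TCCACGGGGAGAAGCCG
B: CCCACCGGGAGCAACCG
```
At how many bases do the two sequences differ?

Mismatches (1-based): base 1: T→C; base 6: G→C; base 12: A→C; base 14: G→A.

4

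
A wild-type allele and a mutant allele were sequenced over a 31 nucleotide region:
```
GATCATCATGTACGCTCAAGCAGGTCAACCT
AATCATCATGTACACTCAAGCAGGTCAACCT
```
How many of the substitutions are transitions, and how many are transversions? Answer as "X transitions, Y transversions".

Transitions (purine↔purine or pyrimidine↔pyrimidine): 1 G→A, 14 G→A.
Transversions (purine↔pyrimidine): none.

2 transitions, 0 transversions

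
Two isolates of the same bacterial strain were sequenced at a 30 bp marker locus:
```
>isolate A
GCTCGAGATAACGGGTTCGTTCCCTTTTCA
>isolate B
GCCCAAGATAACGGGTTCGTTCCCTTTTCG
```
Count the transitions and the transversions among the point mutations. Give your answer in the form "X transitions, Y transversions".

Mismatches (1-based):
site 3: T→C (pyrimidine→pyrimidine, transition)
site 5: G→A (purine→purine, transition)
site 30: A→G (purine→purine, transition)

3 transitions, 0 transversions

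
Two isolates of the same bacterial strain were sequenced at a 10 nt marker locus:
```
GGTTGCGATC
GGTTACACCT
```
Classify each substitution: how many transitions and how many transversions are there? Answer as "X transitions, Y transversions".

Mismatches (1-based):
site 5: G→A (purine→purine, transition)
site 7: G→A (purine→purine, transition)
site 8: A→C (purine→pyrimidine, transversion)
site 9: T→C (pyrimidine→pyrimidine, transition)
site 10: C→T (pyrimidine→pyrimidine, transition)

4 transitions, 1 transversion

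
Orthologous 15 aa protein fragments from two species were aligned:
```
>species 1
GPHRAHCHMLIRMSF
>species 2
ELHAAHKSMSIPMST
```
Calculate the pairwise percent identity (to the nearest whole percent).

47%

Mismatches at positions 1, 2, 4, 7, 8, 10, 12, 15 (1-based): 8 of 15.
Identical positions: 7/15 = 46.67% → 47%.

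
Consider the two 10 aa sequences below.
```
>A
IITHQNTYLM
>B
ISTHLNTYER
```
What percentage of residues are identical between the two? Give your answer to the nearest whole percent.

4 positions differ (2, 5, 9, 10), so 6 of 10 match: 6/10 = 60%.

60%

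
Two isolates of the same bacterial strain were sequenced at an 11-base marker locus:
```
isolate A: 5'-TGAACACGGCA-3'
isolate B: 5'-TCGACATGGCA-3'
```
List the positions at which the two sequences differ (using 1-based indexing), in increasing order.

2, 3, 7

Differences at position 2 (G→C), position 3 (A→G), position 7 (C→T).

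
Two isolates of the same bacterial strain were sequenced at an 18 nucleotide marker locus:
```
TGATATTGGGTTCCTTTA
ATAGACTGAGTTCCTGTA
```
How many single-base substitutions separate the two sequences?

6

Mismatches (1-based): site 1: T→A; site 2: G→T; site 4: T→G; site 6: T→C; site 9: G→A; site 16: T→G.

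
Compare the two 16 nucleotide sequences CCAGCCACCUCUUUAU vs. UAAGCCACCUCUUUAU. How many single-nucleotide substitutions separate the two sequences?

2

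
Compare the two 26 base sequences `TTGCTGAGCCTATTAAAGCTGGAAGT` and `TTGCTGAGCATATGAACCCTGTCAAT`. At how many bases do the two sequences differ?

7

Comparing position by position, 7 bases differ: 10 (C/A), 14 (T/G), 17 (A/C), 18 (G/C), 22 (G/T), 23 (A/C), 25 (G/A).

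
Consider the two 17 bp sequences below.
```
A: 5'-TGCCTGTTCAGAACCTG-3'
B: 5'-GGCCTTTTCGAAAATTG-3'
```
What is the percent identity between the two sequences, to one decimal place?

6 positions differ (1, 6, 10, 11, 14, 15), so 11 of 17 match: 11/17 = 64.71%.

64.7%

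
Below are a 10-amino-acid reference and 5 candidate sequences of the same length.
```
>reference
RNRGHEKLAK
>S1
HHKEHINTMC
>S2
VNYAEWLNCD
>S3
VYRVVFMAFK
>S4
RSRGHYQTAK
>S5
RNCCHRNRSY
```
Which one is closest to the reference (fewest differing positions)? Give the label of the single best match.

Hamming distances to reference — S1: 9; S2: 9; S3: 8; S4: 4; S5: 7.
Smallest is S4 with 4 mismatches.

S4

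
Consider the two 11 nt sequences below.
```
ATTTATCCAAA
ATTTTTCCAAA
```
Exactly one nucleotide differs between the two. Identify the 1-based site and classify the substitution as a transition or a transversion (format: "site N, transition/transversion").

site 5, transversion

Site 5 changes A→T. A is a purine and T is a pyrimidine, so this is a transversion.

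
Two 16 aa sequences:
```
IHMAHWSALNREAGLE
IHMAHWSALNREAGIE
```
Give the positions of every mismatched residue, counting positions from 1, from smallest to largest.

15

Scanning 1-based: 15: L/I.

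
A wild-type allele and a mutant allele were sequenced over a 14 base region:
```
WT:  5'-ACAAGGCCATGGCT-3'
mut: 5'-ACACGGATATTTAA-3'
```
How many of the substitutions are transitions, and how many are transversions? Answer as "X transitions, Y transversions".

1 transition, 6 transversions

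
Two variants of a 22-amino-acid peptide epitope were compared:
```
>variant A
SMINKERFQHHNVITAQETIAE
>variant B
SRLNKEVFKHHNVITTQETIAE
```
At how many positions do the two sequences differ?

The sequences differ at positions 2, 3, 7, 9, 16 (1-based) — 5 in total.

5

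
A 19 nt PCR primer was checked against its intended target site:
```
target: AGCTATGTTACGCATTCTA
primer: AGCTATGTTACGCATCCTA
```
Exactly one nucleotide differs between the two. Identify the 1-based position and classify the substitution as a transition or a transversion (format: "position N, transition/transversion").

position 16, transition

Position 16 changes T→C. T is a pyrimidine and C is a pyrimidine, so this is a transition.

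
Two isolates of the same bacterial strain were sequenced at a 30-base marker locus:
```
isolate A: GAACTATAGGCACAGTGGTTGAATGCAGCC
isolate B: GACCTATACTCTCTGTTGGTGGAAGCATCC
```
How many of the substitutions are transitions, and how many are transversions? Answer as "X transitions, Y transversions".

1 transition, 9 transversions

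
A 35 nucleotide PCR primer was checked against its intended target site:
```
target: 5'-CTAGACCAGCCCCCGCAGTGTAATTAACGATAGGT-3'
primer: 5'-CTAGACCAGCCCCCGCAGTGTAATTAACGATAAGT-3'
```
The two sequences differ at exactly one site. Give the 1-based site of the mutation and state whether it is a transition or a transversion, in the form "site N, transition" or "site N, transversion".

The sequences differ only at site 33: G→A (purine→purine), a transition.

site 33, transition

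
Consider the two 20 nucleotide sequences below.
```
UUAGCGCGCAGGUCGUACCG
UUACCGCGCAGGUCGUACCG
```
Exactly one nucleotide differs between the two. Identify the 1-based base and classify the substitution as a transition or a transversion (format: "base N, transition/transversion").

base 4, transversion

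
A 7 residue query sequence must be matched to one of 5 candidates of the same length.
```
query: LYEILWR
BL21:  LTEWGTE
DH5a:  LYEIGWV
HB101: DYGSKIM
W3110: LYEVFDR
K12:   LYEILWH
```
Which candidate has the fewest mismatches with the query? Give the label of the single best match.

K12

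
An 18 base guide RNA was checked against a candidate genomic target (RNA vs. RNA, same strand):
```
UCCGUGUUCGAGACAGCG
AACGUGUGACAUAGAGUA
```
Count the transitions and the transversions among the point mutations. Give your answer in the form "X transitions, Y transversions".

Mismatches (1-based):
position 1: U→A (pyrimidine→purine, transversion)
position 2: C→A (pyrimidine→purine, transversion)
position 8: U→G (pyrimidine→purine, transversion)
position 9: C→A (pyrimidine→purine, transversion)
position 10: G→C (purine→pyrimidine, transversion)
position 12: G→U (purine→pyrimidine, transversion)
position 14: C→G (pyrimidine→purine, transversion)
position 17: C→U (pyrimidine→pyrimidine, transition)
position 18: G→A (purine→purine, transition)

2 transitions, 7 transversions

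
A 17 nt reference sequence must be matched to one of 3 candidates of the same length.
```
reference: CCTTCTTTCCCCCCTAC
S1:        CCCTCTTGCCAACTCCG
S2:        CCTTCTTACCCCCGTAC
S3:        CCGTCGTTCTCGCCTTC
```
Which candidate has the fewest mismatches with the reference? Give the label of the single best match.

S1 differs at 8 bases; S2 differs at 2 bases; S3 differs at 5 bases. The closest is S2.

S2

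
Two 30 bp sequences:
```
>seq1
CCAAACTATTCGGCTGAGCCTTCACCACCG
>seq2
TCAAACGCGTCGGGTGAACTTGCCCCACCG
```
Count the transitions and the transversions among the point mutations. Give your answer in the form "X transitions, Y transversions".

Transitions (purine↔purine or pyrimidine↔pyrimidine): 1 C→T, 18 G→A, 20 C→T.
Transversions (purine↔pyrimidine): 7 T→G, 8 A→C, 9 T→G, 14 C→G, 22 T→G, 24 A→C.

3 transitions, 6 transversions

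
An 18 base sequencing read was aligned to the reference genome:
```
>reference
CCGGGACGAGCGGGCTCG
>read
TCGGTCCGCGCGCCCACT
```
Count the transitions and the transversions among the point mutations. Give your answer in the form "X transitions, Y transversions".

1 transition, 7 transversions

Transitions (purine↔purine or pyrimidine↔pyrimidine): 1 C→T.
Transversions (purine↔pyrimidine): 5 G→T, 6 A→C, 9 A→C, 13 G→C, 14 G→C, 16 T→A, 18 G→T.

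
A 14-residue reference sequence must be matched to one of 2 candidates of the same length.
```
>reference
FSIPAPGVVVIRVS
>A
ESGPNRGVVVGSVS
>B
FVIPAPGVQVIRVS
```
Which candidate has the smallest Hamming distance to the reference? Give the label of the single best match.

Hamming distances to reference — A: 6; B: 2.
Smallest is B with 2 mismatches.

B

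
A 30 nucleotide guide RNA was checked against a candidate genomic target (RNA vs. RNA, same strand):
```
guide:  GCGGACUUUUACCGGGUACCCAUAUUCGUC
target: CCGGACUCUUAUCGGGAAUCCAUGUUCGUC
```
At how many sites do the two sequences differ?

6

Mismatches (1-based): site 1: G→C; site 8: U→C; site 12: C→U; site 17: U→A; site 19: C→U; site 24: A→G.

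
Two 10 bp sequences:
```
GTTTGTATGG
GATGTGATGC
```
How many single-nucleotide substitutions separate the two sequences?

Mismatches (1-based): position 2: T→A; position 4: T→G; position 5: G→T; position 6: T→G; position 10: G→C.

5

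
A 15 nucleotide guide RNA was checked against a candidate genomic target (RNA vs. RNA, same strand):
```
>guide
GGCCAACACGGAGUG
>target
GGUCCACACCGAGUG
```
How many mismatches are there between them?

Comparing position by position, 3 bases differ: 3 (C/U), 5 (A/C), 10 (G/C).

3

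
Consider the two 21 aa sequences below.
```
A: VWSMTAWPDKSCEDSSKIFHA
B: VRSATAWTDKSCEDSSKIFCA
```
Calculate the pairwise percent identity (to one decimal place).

4 positions differ (2, 4, 8, 20), so 17 of 21 match: 17/21 = 80.95%.

81.0%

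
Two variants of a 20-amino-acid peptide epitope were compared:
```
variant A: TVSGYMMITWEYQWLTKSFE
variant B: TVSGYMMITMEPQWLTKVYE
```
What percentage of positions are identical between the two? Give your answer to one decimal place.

4 positions differ (10, 12, 18, 19), so 16 of 20 match: 16/20 = 80%.

80.0%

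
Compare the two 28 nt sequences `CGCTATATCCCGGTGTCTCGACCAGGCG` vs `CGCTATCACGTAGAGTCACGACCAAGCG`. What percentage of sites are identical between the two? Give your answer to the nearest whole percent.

71%

8 positions differ (7, 8, 10, 11, 12, 14, 18, 25), so 20 of 28 match: 20/28 = 71.43%.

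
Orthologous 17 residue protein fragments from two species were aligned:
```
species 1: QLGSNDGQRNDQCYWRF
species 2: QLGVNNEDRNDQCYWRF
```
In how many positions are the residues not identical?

4

Mismatches (1-based): position 4: S→V; position 6: D→N; position 7: G→E; position 8: Q→D.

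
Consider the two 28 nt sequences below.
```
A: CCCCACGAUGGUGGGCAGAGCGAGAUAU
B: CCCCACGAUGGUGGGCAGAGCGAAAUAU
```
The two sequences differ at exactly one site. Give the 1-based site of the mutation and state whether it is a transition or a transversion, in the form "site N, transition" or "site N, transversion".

Site 24 changes G→A. G is a purine and A is a purine, so this is a transition.

site 24, transition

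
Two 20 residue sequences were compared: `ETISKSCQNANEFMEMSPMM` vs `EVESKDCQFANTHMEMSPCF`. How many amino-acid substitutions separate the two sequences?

8

The sequences differ at positions 2, 3, 6, 9, 12, 13, 19, 20 (1-based) — 8 in total.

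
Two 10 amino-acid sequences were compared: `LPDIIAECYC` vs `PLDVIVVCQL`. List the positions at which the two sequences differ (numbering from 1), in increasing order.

1, 2, 4, 6, 7, 9, 10

Differences at position 1 (L→P), position 2 (P→L), position 4 (I→V), position 6 (A→V), position 7 (E→V), position 9 (Y→Q), position 10 (C→L).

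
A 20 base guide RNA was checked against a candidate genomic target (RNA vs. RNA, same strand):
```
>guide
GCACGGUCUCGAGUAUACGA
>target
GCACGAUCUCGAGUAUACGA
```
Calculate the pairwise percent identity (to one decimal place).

95.0%

1 position differs (6), so 19 of 20 match: 19/20 = 95%.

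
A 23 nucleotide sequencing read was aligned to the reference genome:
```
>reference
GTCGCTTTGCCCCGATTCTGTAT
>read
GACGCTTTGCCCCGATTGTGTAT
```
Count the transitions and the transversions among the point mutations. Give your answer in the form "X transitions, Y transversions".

0 transitions, 2 transversions

Mismatches (1-based):
base 2: T→A (pyrimidine→purine, transversion)
base 18: C→G (pyrimidine→purine, transversion)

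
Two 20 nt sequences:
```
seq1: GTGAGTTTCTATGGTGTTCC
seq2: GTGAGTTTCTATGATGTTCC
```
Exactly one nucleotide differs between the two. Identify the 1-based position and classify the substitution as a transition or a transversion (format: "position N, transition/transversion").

The sequences differ only at position 14: G→A (purine→purine), a transition.

position 14, transition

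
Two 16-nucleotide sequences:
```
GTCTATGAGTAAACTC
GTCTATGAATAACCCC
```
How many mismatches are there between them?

3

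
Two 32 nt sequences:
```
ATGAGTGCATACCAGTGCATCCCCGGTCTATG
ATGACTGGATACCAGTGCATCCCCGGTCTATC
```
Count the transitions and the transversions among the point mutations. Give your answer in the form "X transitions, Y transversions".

0 transitions, 3 transversions

Transitions (purine↔purine or pyrimidine↔pyrimidine): none.
Transversions (purine↔pyrimidine): 5 G→C, 8 C→G, 32 G→C.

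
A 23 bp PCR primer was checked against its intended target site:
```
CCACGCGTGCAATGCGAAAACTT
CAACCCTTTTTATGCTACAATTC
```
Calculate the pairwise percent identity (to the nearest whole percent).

57%

10 positions differ (2, 5, 7, 9, 10, 11, 16, 18, 21, 23), so 13 of 23 match: 13/23 = 56.52%.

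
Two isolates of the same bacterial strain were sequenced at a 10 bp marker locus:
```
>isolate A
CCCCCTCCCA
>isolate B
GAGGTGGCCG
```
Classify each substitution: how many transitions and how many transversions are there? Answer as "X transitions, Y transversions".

2 transitions, 6 transversions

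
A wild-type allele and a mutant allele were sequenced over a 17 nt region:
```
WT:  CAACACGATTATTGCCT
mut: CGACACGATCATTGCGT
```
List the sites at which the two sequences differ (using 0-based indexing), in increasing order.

1, 9, 15

Scanning 0-based: 1: A/G; 9: T/C; 15: C/G.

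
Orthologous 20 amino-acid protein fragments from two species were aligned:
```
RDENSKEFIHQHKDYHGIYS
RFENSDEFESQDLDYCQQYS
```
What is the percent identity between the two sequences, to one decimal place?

55.0%

Mismatches at positions 2, 6, 9, 10, 12, 13, 16, 17, 18 (1-based): 9 of 20.
Identical positions: 11/20 = 55% → 55.0%.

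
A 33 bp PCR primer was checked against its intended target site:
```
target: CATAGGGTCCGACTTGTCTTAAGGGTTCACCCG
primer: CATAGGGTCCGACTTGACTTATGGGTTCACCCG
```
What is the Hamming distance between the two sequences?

The sequences differ at bases 17, 22 (1-based) — 2 in total.

2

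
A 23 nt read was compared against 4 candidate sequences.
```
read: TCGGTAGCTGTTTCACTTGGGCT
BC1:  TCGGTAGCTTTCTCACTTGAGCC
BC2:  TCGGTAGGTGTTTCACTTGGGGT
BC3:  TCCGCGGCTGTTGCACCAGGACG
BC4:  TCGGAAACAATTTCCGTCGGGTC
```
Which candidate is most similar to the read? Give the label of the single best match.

BC2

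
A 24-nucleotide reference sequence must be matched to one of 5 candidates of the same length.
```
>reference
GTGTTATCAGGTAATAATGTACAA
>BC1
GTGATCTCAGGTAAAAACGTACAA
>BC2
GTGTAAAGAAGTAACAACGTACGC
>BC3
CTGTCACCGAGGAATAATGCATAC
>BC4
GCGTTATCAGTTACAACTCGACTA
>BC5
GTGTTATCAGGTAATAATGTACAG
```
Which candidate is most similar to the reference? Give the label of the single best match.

Hamming distances to reference — BC1: 4; BC2: 8; BC3: 9; BC4: 8; BC5: 1.
Smallest is BC5 with 1 mismatch.

BC5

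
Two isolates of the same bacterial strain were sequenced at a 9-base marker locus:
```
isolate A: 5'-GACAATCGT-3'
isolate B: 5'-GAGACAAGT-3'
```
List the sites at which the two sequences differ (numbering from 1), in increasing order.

3, 5, 6, 7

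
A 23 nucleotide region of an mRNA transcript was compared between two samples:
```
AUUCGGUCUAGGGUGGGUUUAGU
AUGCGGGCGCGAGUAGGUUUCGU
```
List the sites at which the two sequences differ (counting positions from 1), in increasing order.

3, 7, 9, 10, 12, 15, 21

Differences at site 3 (U→G), site 7 (U→G), site 9 (U→G), site 10 (A→C), site 12 (G→A), site 15 (G→A), site 21 (A→C).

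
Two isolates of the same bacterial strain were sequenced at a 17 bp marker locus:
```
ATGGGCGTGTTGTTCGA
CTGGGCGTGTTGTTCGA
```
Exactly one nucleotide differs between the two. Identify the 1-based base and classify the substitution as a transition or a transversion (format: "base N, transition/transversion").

The sequences differ only at base 1: A→C (purine→pyrimidine), a transversion.

base 1, transversion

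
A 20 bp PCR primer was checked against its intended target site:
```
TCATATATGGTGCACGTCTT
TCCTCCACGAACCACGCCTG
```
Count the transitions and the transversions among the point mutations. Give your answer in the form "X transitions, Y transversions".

4 transitions, 5 transversions

Transitions (purine↔purine or pyrimidine↔pyrimidine): 6 T→C, 8 T→C, 10 G→A, 17 T→C.
Transversions (purine↔pyrimidine): 3 A→C, 5 A→C, 11 T→A, 12 G→C, 20 T→G.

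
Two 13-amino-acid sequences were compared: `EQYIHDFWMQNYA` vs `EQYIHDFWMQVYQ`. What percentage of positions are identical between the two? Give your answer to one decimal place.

84.6%

Mismatches at positions 11, 13 (1-based): 2 of 13.
Identical positions: 11/13 = 84.62% → 84.6%.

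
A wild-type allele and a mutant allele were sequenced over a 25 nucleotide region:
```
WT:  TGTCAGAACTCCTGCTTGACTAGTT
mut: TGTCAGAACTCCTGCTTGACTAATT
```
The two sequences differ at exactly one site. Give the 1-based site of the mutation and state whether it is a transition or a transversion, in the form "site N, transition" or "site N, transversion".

site 23, transition

Site 23 changes G→A. G is a purine and A is a purine, so this is a transition.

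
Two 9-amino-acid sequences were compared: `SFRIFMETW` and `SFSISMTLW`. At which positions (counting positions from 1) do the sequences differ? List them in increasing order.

Scanning 1-based: 3: R/S; 5: F/S; 7: E/T; 8: T/L.

3, 5, 7, 8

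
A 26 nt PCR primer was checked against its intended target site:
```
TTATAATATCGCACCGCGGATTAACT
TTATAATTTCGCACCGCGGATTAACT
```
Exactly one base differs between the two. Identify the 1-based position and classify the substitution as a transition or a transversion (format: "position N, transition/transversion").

The sequences differ only at position 8: A→T (purine→pyrimidine), a transversion.

position 8, transversion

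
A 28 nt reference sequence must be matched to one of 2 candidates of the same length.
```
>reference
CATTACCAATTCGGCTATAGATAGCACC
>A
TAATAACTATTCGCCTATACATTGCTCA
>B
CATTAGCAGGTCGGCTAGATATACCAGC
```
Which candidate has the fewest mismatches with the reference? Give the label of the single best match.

B

A differs at 9 bases; B differs at 7 bases. The closest is B.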